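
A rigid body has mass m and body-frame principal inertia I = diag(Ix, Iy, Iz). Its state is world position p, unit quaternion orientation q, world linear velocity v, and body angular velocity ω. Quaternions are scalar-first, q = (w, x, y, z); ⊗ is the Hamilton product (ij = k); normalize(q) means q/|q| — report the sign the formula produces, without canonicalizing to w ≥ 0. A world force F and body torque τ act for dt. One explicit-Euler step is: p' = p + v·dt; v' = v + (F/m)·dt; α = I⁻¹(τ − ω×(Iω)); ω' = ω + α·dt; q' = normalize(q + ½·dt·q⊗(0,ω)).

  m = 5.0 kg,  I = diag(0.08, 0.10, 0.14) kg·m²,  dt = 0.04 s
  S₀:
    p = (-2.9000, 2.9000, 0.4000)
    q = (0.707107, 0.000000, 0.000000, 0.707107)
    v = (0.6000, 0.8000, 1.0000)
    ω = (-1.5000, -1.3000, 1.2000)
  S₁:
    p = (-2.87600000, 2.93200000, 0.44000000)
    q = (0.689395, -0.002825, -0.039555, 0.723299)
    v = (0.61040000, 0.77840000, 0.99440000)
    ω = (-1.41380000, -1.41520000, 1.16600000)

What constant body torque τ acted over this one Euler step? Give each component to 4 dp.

τ = (0.1100, -0.1800, -0.0800)

ω₁ − ω₀ = (0.08620000, -0.11520000, -0.03400000)
τ = I·(Δω/dt) + ω₀×(Iω₀) = (0.1100, -0.1800, -0.0800)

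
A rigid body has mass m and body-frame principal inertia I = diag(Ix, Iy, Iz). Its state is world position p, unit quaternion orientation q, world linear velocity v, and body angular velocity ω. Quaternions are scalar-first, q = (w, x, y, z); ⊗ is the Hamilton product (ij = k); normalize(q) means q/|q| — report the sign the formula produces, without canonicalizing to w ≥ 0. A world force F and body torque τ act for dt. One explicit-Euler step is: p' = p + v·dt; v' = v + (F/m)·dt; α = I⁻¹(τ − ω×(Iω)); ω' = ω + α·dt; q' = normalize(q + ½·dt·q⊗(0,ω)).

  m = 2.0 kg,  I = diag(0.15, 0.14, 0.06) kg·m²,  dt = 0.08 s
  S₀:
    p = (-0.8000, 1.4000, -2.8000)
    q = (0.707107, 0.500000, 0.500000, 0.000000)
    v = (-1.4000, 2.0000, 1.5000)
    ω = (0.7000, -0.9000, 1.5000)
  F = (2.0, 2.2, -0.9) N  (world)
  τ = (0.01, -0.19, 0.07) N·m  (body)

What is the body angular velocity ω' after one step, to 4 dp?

gyro term ω×Iω = (0.1080, 0.0945, 0.0063)
(τ − ω×Iω)/I = (-0.6533, -2.0321, 1.0617)
ω + α·dt = (0.6477, -1.0626, 1.5849)

ω' = (0.6477, -1.0626, 1.5849)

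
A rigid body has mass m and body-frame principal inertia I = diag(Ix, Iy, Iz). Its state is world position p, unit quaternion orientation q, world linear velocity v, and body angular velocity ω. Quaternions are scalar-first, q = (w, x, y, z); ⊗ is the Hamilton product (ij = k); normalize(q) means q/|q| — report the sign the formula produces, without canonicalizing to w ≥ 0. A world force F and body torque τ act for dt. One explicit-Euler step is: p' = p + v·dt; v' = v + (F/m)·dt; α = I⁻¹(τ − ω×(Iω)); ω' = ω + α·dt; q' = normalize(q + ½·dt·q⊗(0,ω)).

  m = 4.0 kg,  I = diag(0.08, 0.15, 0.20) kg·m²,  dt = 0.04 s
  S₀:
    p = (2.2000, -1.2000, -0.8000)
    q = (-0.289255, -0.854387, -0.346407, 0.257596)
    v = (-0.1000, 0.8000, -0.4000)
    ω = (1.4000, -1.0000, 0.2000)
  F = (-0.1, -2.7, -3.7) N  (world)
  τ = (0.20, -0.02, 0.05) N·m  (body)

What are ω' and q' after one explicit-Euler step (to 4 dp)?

ω×(Iω) gyroscopic = (-0.0100, -0.0336, -0.0980)
α = I⁻¹(τ − ω×Iω) = (2.6250, 0.0907, 0.7400)
ω' = ω + α·dt = (1.5050, -0.9964, 0.2296)
Hamilton product q⊗(0,ω) = (0.7982156, -0.2166424, 0.8207668, 1.2815058)
q + ½dt·q⊗(0,ω), renormalized = (-0.2731, -0.8582, -0.3298, 0.2831)

ω' = (1.5050, -0.9964, 0.2296)
q' = (-0.2731, -0.8582, -0.3298, 0.2831)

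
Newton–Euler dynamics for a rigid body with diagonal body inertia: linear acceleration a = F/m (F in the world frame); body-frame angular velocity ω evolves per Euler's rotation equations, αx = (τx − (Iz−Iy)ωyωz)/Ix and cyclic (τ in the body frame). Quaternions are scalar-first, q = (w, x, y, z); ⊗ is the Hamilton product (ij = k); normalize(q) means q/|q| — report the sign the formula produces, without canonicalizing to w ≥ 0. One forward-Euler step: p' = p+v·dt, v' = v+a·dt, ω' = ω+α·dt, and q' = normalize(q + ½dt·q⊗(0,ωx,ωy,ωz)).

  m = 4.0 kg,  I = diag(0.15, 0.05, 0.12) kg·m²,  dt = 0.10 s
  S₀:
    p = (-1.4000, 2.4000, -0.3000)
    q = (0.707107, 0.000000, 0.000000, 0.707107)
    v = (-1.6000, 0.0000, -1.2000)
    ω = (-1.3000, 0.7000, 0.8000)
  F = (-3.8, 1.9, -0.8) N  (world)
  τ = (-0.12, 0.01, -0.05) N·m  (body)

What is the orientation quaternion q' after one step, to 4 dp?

Hamilton product q⊗(0,ω) = (-0.5656856, -1.4142140, -0.4242642, 0.5656856)
q' = normalize(q + ½dt·q⊗(0,ω)) = (0.6764, -0.0705, -0.0211, 0.7328)

q' = (0.6764, -0.0705, -0.0211, 0.7328)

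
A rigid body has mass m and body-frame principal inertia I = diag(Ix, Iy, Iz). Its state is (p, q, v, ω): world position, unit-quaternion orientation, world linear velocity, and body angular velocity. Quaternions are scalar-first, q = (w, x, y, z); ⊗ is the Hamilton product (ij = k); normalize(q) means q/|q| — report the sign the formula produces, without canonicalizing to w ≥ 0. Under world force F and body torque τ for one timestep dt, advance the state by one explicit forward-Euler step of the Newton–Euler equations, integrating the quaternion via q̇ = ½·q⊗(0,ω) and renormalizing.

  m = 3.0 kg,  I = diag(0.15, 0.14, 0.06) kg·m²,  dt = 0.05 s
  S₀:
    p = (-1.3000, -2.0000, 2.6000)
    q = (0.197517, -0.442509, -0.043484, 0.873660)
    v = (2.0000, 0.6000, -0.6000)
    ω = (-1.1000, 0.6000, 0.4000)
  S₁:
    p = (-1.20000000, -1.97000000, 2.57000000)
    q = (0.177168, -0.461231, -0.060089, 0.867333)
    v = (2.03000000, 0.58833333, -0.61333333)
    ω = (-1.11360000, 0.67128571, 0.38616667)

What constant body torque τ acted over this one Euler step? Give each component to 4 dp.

τ = (-0.0600, 0.1600, -0.0100)

rate change Δω = (-0.01360000, 0.07128571, -0.01383333)
ω₀×(Iω₀) = (-0.0192, -0.0396, 0.0066)
I·α + gyro = (-0.0600, 0.1600, -0.0100)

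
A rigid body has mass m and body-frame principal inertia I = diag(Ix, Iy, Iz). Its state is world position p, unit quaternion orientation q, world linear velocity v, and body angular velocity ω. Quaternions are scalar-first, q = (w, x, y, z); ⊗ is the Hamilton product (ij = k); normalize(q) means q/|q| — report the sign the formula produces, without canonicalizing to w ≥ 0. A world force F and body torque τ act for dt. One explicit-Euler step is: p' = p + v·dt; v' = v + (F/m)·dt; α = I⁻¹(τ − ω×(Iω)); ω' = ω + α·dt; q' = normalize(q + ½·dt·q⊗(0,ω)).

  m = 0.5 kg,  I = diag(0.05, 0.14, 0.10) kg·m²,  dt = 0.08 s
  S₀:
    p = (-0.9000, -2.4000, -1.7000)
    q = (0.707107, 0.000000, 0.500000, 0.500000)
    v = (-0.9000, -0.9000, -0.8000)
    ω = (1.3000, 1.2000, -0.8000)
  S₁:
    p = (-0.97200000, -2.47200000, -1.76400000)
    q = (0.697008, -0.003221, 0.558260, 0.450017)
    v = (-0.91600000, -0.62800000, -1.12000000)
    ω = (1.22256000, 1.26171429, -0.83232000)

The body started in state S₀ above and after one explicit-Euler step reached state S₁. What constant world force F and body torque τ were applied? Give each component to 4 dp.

F = (-0.1000, 1.7000, -2.0000)
τ = (-0.0100, 0.1600, 0.1000)

Δω = ω₁−ω₀ = (-0.07744000, 0.06171429, -0.03232000)
I·α + gyro = (-0.0100, 0.1600, 0.1000)
Δv = v₁−v₀ = (-0.01600000, 0.27200000, -0.32000000)
m·(v₁−v₀)/dt = (-0.1000, 1.7000, -2.0000)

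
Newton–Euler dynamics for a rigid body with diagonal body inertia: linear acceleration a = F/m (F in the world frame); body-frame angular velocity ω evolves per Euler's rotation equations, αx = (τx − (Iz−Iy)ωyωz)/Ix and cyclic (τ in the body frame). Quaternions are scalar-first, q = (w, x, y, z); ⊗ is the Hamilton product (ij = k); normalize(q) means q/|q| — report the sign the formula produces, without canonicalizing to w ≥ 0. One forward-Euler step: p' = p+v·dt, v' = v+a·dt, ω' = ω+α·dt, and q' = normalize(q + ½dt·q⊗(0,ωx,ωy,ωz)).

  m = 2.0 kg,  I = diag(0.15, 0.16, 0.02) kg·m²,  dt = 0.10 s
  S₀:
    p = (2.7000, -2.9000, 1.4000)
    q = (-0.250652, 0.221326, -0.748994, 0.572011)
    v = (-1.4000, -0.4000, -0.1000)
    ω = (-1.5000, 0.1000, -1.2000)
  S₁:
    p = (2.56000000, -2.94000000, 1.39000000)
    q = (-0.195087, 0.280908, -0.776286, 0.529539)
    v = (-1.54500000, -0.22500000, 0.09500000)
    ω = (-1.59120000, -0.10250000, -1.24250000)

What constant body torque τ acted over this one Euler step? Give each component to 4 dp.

τ = (-0.1200, -0.0900, -0.0100)

ω₁ − ω₀ = (-0.09120000, -0.20250000, -0.04250000)
ω₀×(Iω₀) = (0.0168, 0.2340, -0.0015)
applied torque τ = (-0.1200, -0.0900, -0.0100)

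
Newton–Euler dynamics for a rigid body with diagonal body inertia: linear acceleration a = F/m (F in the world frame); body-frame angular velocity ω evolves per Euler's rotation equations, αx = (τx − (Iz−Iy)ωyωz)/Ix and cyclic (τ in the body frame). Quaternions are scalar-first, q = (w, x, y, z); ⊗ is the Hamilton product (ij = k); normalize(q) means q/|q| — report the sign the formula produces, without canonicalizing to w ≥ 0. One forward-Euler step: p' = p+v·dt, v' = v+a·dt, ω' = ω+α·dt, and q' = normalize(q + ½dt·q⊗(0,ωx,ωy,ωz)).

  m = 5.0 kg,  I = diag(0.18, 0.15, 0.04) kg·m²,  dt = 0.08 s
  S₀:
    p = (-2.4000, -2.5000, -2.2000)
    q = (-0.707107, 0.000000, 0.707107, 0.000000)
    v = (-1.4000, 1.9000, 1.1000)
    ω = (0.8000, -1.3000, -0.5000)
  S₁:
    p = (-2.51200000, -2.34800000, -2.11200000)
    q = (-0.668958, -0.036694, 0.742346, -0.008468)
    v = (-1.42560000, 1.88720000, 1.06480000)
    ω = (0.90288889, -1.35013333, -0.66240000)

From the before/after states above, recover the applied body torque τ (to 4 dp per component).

τ = (0.1600, -0.1500, -0.0500)

rate change Δω = (0.10288889, -0.05013333, -0.16240000)
precession coupling = (-0.0715, -0.0560, 0.0312)
I·α + gyro = (0.1600, -0.1500, -0.0500)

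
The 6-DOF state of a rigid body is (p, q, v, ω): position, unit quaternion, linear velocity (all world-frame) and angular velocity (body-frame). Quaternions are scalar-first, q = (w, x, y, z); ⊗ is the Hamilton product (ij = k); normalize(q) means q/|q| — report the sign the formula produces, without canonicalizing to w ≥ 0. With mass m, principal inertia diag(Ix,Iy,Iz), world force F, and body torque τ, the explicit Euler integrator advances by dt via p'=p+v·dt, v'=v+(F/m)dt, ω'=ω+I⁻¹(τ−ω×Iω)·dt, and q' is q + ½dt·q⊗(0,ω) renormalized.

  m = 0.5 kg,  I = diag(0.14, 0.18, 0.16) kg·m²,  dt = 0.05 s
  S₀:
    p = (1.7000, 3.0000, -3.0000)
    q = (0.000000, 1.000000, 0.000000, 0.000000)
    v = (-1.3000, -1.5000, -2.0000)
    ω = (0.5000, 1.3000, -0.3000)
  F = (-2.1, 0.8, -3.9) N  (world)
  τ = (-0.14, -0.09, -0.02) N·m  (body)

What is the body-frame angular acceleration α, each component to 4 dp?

precession coupling ω×(Iω) = (0.0078, 0.0030, 0.0260)
angular accel α = (-1.0557, -0.5167, -0.2875)

α = (-1.0557, -0.5167, -0.2875)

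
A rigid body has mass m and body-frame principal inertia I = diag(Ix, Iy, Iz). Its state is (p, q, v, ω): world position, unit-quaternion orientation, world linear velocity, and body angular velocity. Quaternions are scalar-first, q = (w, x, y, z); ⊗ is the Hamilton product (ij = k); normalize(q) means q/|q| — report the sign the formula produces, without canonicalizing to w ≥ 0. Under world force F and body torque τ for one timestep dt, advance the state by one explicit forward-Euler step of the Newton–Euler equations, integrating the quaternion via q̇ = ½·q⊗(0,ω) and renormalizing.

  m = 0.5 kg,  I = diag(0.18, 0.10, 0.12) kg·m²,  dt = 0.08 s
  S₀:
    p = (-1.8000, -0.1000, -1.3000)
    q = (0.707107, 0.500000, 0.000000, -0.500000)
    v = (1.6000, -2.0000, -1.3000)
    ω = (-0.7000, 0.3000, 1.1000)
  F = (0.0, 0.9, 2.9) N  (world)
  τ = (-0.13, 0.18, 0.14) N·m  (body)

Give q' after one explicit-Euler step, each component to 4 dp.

q' = (0.7420, 0.4855, 0.0005, -0.4622)

q⊗(0,ω) = (0.9000000, -0.3449749, 0.0121321, 0.9278177)
q + ½dt·q⊗(0,ω), renormalized = (0.7420, 0.4855, 0.0005, -0.4622)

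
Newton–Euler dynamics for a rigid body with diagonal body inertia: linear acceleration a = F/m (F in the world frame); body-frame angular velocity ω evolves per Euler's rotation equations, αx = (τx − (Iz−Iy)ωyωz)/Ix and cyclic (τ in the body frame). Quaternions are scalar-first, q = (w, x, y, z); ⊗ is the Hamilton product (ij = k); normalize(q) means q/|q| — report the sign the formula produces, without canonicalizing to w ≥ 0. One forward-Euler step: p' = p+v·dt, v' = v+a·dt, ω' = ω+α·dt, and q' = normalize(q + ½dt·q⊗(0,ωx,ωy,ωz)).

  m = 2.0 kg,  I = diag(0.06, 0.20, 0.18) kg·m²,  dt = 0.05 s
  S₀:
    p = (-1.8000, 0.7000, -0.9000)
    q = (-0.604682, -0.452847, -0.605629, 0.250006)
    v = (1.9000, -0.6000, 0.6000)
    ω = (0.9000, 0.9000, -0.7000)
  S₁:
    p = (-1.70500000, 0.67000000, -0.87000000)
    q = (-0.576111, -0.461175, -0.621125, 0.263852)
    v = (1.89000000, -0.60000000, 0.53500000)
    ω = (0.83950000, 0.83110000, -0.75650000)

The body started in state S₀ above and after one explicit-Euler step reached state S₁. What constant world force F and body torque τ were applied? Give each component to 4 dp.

Δω = ω₁−ω₀ = (-0.06050000, -0.06890000, -0.05650000)
ω₀×(Iω₀) = (0.0126, 0.0756, 0.1134)
I·α + gyro = (-0.0600, -0.2000, -0.0900)
v₁ − v₀ = (-0.01000000, 0.00000000, -0.06500000)
F = m·Δv/dt = (-0.4000, 0.0000, -2.6000)

F = (-0.4000, 0.0000, -2.6000)
τ = (-0.0600, -0.2000, -0.0900)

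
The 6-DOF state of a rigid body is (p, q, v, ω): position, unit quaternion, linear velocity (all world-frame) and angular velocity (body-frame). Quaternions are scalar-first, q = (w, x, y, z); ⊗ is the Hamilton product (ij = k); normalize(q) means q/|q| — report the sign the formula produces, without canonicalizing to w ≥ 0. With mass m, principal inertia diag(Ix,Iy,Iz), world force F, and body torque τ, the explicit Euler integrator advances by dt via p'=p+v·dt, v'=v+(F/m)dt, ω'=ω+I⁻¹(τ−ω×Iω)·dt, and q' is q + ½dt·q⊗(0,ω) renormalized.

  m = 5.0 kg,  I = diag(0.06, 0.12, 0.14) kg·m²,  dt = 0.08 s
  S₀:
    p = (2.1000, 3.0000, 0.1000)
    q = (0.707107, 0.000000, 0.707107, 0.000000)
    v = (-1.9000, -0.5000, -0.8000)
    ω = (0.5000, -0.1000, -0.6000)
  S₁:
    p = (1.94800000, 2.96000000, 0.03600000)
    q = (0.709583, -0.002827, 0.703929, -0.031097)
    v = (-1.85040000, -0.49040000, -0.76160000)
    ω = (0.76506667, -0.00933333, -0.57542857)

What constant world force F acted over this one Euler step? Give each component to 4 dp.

v₁ − v₀ = (0.04960000, 0.00960000, 0.03840000)
m·(v₁−v₀)/dt = (3.1000, 0.6000, 2.4000)

F = (3.1000, 0.6000, 2.4000)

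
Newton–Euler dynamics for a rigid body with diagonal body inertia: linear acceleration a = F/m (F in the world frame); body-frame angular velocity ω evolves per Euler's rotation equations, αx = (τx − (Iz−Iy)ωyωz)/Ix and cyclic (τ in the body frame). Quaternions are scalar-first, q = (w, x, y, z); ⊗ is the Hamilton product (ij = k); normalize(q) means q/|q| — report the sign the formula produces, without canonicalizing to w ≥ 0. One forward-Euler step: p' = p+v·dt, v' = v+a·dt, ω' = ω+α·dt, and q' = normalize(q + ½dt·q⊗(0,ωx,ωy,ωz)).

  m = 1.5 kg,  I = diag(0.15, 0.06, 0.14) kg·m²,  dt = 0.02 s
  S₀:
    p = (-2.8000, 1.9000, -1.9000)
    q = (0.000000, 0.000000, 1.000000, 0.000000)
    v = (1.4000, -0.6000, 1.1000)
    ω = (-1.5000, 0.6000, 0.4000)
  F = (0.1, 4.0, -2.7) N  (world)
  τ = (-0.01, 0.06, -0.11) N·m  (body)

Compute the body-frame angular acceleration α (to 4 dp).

α = (-0.1947, 1.1000, -1.3643)

precession coupling ω×(Iω) = (0.0192, -0.0060, 0.0810)
(τ − ω×Iω)/I = (-0.1947, 1.1000, -1.3643)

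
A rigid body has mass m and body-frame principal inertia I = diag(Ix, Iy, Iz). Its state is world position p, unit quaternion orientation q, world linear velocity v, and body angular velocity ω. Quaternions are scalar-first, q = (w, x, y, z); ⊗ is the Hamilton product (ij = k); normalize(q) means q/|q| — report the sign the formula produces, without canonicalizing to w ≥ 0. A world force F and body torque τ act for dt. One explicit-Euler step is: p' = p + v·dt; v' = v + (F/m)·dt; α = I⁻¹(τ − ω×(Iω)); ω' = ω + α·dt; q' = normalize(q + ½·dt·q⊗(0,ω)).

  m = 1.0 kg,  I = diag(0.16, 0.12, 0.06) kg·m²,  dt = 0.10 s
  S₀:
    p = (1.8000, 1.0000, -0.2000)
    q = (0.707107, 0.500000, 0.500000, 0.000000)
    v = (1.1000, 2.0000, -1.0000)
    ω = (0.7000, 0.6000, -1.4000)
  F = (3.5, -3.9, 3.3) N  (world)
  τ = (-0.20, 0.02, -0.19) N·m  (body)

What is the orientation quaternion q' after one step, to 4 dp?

q' = (0.6722, 0.4880, 0.5543, -0.0518)

2q̇ = q⊗(0,ω) = (-0.6500000, -0.2050251, 1.1242642, -1.0399498)
q' = normalize(q + ½dt·q⊗(0,ω)) = (0.6722, 0.4880, 0.5543, -0.0518)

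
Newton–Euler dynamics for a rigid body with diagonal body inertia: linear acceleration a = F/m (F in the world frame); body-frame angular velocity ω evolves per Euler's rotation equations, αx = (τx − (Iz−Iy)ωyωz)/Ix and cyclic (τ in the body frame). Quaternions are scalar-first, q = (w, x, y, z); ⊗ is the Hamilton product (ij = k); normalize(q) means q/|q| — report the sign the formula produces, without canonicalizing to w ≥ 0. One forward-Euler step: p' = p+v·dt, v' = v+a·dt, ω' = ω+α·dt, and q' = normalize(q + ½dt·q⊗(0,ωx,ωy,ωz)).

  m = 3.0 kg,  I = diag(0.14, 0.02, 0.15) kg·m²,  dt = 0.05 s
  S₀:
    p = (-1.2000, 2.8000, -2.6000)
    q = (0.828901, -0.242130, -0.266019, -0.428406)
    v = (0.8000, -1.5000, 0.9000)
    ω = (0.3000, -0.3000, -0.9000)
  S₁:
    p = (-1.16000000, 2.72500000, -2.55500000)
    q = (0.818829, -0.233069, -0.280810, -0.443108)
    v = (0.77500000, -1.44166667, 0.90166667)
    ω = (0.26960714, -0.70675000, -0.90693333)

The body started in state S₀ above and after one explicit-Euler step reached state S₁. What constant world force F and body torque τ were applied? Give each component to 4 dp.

F = (-1.5000, 3.5000, 0.1000)
τ = (-0.0500, -0.1600, -0.0100)

velocity change Δv = (-0.02500000, 0.05833333, 0.00166667)
F = m·Δv/dt = (-1.5000, 3.5000, 0.1000)
Δω = ω₁−ω₀ = (-0.03039286, -0.40675000, -0.00693333)
ω₀×(Iω₀) = (0.0351, 0.0027, 0.0108)
I·α + gyro = (-0.0500, -0.1600, -0.0100)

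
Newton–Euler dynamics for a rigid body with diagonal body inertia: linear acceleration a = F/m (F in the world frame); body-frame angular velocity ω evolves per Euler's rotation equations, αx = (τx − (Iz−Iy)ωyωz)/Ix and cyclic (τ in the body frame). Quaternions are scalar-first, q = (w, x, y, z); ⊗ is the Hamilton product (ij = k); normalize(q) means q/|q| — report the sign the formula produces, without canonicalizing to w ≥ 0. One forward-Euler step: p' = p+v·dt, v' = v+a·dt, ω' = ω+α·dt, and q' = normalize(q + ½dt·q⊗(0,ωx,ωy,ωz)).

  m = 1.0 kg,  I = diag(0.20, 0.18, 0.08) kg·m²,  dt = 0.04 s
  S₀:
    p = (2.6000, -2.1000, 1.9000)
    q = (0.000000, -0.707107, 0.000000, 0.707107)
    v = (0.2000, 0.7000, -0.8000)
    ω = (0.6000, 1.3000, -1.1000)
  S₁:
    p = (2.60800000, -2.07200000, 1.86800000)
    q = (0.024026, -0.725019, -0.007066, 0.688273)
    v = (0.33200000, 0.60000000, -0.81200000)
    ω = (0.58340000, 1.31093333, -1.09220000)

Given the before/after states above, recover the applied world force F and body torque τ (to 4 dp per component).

F = (3.3000, -2.5000, -0.3000)
τ = (0.0600, -0.0300, 0.0000)

ω₁ − ω₀ = (-0.01660000, 0.01093333, 0.00780000)
gyro term ω₀×Iω₀ = (0.1430, -0.0792, -0.0156)
applied torque τ = (0.0600, -0.0300, 0.0000)
v₁ − v₀ = (0.13200000, -0.10000000, -0.01200000)
applied force F = (3.3000, -2.5000, -0.3000)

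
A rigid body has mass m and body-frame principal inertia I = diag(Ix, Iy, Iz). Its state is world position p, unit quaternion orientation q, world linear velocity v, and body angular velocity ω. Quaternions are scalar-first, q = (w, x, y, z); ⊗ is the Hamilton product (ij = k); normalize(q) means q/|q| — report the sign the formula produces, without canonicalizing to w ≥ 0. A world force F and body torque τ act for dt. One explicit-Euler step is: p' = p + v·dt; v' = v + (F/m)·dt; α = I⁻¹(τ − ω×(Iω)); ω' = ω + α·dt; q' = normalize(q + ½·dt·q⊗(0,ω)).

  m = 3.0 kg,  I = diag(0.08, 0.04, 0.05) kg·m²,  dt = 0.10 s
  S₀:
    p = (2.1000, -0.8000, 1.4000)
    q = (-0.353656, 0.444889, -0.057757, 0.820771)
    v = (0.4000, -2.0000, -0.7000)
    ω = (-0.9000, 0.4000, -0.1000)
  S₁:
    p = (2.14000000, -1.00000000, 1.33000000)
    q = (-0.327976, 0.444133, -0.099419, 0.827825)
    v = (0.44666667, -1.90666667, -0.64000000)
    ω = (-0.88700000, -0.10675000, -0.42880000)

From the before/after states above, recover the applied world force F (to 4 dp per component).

F = (1.4000, 2.8000, 1.8000)

v₁ − v₀ = (0.04666667, 0.09333333, 0.06000000)
F = m·Δv/dt = (1.4000, 2.8000, 1.8000)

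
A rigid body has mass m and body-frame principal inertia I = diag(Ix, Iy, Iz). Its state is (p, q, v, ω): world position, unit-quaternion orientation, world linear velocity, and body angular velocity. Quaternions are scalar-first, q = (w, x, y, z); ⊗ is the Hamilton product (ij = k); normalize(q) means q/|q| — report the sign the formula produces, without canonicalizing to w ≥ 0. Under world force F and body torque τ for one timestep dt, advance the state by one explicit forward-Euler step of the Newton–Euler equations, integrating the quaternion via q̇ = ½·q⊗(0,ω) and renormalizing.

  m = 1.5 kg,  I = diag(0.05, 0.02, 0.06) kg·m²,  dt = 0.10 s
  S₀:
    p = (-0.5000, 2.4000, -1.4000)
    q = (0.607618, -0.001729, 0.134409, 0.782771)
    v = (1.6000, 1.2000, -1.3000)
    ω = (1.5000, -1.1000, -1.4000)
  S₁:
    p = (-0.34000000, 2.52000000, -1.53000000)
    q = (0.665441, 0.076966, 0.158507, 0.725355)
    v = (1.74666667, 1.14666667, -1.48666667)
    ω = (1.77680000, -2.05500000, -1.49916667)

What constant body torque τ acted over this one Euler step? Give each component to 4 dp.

τ = (0.2000, -0.1700, -0.0100)

ω₁ − ω₀ = (0.27680000, -0.95500000, -0.09916667)
τ = I·(Δω/dt) + ω₀×(Iω₀) = (0.2000, -0.1700, -0.0100)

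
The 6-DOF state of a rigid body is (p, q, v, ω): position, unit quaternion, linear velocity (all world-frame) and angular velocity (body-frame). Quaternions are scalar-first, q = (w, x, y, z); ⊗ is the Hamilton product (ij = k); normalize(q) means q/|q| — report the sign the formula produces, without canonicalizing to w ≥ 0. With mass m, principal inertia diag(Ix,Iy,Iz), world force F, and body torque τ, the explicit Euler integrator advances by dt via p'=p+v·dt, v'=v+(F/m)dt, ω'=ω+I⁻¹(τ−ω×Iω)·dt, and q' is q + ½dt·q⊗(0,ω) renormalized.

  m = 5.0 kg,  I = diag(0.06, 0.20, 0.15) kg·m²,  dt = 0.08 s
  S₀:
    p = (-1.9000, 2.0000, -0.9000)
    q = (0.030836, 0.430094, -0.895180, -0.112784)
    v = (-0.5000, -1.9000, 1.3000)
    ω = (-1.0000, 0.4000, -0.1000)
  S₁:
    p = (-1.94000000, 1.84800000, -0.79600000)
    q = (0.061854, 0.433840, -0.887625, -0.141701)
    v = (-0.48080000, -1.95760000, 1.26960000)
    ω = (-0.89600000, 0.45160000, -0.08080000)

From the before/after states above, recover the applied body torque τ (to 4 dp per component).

τ = (0.0800, 0.1200, -0.0200)

ω₁ − ω₀ = (0.10400000, 0.05160000, 0.01920000)
precession coupling = (0.0020, -0.0090, -0.0560)
I·α + gyro = (0.0800, 0.1200, -0.0200)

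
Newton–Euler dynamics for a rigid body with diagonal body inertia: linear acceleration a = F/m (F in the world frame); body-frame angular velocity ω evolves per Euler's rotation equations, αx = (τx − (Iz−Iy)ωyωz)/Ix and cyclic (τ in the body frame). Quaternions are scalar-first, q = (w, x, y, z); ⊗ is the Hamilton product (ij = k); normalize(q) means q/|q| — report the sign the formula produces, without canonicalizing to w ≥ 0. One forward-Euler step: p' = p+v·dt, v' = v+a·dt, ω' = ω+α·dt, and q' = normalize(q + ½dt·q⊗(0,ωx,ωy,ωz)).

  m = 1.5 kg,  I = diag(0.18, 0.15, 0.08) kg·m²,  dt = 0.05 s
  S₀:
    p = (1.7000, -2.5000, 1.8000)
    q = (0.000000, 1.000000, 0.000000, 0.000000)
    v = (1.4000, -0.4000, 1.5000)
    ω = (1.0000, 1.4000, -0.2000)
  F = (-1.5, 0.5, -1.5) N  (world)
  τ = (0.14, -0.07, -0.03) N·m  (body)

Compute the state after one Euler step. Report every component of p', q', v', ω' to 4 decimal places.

p' = (1.7700, -2.5200, 1.8750)
q' = (-0.0250, 0.9991, 0.0050, 0.0350)
v' = (1.3500, -0.3833, 1.4500)
ω' = (1.0334, 1.3833, -0.1925)

p' = p + v·dt = (1.7700, -2.5200, 1.8750)
v' = v + a·dt = (1.3500, -0.3833, 1.4500)
α = I⁻¹(τ − ω×Iω) = (0.6689, -0.3333, 0.1500)
ω + α·dt = (1.0334, 1.3833, -0.1925)
2q̇ = q⊗(0,ω) = (-1.0000000, 0.0000000, 0.2000000, 1.4000000)
q + ½dt·q⊗(0,ω), renormalized = (-0.0250, 0.9991, 0.0050, 0.0350)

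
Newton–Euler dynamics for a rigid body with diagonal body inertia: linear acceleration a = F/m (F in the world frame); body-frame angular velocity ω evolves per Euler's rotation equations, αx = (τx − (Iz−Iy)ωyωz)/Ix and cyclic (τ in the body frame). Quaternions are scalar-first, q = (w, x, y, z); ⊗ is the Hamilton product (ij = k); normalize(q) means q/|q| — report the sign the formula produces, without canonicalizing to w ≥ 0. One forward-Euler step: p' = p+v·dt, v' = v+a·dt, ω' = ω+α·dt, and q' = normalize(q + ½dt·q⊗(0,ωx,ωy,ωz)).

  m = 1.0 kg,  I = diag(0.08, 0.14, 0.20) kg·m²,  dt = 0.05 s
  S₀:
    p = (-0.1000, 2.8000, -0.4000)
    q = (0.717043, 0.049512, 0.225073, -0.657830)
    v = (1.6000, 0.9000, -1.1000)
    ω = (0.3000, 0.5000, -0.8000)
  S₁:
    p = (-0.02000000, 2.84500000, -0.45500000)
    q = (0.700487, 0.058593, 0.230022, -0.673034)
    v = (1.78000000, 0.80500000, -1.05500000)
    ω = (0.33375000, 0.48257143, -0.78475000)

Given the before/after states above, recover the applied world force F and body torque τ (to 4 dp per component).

F = (3.6000, -1.9000, 0.9000)
τ = (0.0300, -0.0200, 0.0700)

Δω = ω₁−ω₀ = (0.03375000, -0.01742857, 0.01525000)
applied torque τ = (0.0300, -0.0200, 0.0700)
v₁ − v₀ = (0.18000000, -0.09500000, 0.04500000)
F = m·Δv/dt = (3.6000, -1.9000, 0.9000)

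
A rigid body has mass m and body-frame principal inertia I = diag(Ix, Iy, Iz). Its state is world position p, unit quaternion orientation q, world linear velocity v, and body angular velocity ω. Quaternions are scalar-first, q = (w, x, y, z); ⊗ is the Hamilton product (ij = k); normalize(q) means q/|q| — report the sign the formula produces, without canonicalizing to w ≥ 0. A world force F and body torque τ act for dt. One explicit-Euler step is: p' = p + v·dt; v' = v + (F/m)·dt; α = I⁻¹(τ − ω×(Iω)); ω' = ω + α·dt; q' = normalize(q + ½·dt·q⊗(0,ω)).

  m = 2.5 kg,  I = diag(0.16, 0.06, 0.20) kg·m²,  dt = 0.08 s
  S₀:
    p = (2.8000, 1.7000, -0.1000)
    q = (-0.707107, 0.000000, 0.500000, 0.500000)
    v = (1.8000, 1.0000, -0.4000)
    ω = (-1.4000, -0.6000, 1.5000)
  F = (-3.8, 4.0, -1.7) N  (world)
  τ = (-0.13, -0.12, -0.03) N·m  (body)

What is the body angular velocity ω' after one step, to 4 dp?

ω' = (-1.4020, -0.8720, 1.5216)

α = I⁻¹(τ − ω×Iω) = (-0.0250, -3.4000, 0.2700)
ω + α·dt = (-1.4020, -0.8720, 1.5216)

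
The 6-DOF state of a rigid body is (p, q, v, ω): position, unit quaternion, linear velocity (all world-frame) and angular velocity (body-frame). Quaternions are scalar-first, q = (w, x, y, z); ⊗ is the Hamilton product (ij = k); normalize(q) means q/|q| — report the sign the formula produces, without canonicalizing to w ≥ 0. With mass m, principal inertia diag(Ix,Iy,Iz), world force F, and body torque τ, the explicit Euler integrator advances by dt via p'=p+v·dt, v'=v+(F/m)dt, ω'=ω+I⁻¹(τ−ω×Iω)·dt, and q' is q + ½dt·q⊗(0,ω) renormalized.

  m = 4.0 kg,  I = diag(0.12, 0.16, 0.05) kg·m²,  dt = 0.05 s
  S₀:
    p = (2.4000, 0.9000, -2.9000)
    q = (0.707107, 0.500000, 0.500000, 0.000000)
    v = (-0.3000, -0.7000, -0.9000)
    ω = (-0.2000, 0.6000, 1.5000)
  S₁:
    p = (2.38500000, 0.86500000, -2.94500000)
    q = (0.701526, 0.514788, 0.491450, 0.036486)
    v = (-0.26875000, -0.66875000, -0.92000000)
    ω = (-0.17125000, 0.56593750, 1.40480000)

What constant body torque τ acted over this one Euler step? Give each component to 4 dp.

τ = (-0.0300, -0.1300, -0.1000)

ω₁ − ω₀ = (0.02875000, -0.03406250, -0.09520000)
τ = I·(Δω/dt) + ω₀×(Iω₀) = (-0.0300, -0.1300, -0.1000)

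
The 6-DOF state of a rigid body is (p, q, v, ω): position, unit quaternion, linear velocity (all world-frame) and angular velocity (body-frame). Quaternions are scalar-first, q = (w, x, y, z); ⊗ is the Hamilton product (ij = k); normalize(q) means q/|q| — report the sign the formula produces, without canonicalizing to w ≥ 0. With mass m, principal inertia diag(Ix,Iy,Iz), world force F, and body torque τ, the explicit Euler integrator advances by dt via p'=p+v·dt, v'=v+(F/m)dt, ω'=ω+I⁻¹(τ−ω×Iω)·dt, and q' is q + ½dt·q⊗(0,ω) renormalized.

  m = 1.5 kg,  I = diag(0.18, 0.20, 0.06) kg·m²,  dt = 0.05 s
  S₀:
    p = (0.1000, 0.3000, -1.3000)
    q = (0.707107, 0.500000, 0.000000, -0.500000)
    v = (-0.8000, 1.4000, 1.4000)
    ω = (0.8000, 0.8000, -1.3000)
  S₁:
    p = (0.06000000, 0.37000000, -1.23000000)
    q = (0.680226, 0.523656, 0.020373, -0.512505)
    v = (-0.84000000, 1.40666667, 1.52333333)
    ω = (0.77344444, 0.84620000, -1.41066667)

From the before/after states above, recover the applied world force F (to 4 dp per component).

F = (-1.2000, 0.2000, 3.7000)

Δv = v₁−v₀ = (-0.04000000, 0.00666667, 0.12333333)
F = m·Δv/dt = (-1.2000, 0.2000, 3.7000)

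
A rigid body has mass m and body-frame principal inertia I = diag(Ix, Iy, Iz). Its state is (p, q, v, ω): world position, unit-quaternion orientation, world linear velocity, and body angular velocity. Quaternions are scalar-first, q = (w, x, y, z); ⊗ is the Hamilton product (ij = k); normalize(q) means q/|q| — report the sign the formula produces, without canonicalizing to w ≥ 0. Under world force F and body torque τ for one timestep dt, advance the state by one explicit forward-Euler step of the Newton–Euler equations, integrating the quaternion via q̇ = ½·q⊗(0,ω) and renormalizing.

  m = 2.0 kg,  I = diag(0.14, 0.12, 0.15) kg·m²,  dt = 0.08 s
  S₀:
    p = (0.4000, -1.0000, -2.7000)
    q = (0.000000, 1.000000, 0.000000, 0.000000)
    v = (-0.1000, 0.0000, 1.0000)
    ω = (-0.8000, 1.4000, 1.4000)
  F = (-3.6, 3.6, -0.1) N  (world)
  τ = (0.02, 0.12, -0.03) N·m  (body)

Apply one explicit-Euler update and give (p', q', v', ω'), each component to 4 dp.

p' = (0.3920, -1.0000, -2.6200)
q' = (0.0319, 0.9964, -0.0558, 0.0558)
v' = (-0.2440, 0.1440, 0.9960)
ω' = (-0.8222, 1.4725, 1.3721)

(τ − ω×Iω)/I = (-0.2771, 0.9067, -0.3493)
ω' = ω + α·dt = (-0.8222, 1.4725, 1.3721)
2q̇ = q⊗(0,ω) = (0.8000000, 0.0000000, -1.4000000, 1.4000000)
q + ½dt·q⊗(0,ω), renormalized = (0.0319, 0.9964, -0.0558, 0.0558)
a = (-1.8000, 1.8000, -0.0500)
new position p' = (0.3920, -1.0000, -2.6200)
new velocity v' = (-0.2440, 0.1440, 0.9960)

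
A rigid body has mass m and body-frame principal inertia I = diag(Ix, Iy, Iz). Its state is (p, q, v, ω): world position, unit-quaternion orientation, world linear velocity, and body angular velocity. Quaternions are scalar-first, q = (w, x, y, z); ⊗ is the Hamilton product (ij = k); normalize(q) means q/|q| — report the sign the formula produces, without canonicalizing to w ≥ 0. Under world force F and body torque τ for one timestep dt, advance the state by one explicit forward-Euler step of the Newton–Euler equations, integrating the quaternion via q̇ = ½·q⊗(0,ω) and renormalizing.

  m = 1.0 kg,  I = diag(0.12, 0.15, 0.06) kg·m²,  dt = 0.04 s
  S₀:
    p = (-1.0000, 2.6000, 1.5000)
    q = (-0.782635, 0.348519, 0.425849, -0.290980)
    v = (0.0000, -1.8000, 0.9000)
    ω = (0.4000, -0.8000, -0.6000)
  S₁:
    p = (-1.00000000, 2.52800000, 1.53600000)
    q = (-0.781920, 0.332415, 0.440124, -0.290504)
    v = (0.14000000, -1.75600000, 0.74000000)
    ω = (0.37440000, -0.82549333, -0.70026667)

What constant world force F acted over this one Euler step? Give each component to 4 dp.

v₁ − v₀ = (0.14000000, 0.04400000, -0.16000000)
m·(v₁−v₀)/dt = (3.5000, 1.1000, -4.0000)

F = (3.5000, 1.1000, -4.0000)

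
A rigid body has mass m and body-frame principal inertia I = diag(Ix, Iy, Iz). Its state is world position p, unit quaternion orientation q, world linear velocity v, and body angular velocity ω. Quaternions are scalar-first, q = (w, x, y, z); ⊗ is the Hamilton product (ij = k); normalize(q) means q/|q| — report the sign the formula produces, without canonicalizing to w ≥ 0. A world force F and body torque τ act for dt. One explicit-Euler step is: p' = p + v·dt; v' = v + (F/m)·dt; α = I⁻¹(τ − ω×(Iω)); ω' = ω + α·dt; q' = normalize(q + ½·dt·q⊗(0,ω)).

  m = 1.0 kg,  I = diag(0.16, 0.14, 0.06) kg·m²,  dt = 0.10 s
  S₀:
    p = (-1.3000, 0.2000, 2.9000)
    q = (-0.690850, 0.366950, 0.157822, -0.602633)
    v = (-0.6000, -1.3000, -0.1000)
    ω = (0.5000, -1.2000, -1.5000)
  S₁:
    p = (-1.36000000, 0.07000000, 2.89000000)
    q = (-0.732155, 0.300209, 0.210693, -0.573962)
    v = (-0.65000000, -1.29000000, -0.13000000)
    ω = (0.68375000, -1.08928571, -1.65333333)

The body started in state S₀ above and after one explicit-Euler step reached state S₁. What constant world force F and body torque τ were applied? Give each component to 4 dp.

Δv = v₁−v₀ = (-0.05000000, 0.01000000, -0.03000000)
applied force F = (-0.5000, 0.1000, -0.3000)
rate change Δω = (0.18375000, 0.11071429, -0.15333333)
applied torque τ = (0.1500, 0.0800, -0.0800)

F = (-0.5000, 0.1000, -0.3000)
τ = (0.1500, 0.0800, -0.0800)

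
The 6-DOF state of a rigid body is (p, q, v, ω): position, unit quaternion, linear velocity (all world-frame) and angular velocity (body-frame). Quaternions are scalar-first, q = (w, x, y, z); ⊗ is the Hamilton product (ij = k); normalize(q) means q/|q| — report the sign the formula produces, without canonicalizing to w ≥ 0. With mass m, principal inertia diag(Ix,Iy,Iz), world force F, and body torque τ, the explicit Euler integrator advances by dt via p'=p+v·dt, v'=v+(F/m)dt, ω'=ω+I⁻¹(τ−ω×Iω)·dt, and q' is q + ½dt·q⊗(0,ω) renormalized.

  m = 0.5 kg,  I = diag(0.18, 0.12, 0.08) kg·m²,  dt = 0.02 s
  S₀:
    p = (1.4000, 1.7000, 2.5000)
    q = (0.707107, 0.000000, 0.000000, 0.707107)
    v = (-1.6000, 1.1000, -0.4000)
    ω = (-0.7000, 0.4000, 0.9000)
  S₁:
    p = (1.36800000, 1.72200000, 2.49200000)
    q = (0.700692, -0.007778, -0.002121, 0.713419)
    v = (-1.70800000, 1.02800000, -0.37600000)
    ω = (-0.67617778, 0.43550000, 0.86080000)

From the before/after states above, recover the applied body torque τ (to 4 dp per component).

rate change Δω = (0.02382222, 0.03550000, -0.03920000)
precession coupling = (-0.0144, -0.0630, 0.0168)
applied torque τ = (0.2000, 0.1500, -0.1400)

τ = (0.2000, 0.1500, -0.1400)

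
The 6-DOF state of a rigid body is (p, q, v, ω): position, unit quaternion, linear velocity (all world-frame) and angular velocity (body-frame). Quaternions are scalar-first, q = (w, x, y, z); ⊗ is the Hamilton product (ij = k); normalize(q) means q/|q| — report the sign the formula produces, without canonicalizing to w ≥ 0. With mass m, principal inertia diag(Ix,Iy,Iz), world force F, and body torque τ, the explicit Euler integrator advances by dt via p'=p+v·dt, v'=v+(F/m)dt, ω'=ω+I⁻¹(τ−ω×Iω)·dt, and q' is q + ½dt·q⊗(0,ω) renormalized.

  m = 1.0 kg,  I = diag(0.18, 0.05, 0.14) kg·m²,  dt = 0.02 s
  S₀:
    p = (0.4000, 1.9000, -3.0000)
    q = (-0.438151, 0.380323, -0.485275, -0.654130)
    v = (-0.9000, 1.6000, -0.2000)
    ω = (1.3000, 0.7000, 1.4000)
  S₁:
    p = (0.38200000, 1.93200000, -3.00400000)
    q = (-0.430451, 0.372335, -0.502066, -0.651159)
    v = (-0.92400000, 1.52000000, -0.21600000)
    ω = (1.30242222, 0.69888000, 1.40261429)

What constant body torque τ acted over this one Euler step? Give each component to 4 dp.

τ = (0.1100, 0.0700, -0.1000)

ω₁ − ω₀ = (0.00242222, -0.00112000, 0.00261429)
applied torque τ = (0.1100, 0.0700, -0.1000)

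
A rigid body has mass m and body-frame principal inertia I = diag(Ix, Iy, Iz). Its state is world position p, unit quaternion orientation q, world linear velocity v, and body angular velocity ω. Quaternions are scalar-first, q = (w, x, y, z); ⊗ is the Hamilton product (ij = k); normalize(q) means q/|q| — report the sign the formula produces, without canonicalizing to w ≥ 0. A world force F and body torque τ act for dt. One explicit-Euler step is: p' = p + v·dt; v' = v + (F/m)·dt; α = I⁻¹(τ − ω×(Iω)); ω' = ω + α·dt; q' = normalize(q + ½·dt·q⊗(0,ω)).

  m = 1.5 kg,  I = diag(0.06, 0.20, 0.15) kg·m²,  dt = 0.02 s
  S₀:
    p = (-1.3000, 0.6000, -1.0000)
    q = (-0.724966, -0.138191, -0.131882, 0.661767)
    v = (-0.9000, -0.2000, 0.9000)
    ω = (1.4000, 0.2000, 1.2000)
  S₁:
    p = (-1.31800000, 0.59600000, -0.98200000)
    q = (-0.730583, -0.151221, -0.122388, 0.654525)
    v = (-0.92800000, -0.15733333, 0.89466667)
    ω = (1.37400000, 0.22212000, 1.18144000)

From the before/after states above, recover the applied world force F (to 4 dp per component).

F = (-2.1000, 3.2000, -0.4000)

velocity change Δv = (-0.02800000, 0.04266667, -0.00533333)
F = m·Δv/dt = (-2.1000, 3.2000, -0.4000)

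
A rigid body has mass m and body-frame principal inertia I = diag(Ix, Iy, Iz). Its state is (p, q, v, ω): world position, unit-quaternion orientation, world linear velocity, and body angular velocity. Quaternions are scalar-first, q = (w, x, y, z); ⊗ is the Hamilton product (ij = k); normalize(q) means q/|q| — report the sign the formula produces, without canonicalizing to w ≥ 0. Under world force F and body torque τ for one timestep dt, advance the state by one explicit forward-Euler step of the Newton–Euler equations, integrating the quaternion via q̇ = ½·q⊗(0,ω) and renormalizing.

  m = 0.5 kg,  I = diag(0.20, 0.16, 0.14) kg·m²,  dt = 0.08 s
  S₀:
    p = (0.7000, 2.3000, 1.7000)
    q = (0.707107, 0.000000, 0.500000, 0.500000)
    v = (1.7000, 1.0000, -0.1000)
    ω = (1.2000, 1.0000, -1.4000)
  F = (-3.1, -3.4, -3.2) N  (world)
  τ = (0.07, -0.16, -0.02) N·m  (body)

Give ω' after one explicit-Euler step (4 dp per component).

ω×(Iω) gyroscopic = (0.0280, -0.1008, -0.0480)
α = I⁻¹(τ − ω×Iω) = (0.2100, -0.3700, 0.2000)
ω + α·dt = (1.2168, 0.9704, -1.3840)

ω' = (1.2168, 0.9704, -1.3840)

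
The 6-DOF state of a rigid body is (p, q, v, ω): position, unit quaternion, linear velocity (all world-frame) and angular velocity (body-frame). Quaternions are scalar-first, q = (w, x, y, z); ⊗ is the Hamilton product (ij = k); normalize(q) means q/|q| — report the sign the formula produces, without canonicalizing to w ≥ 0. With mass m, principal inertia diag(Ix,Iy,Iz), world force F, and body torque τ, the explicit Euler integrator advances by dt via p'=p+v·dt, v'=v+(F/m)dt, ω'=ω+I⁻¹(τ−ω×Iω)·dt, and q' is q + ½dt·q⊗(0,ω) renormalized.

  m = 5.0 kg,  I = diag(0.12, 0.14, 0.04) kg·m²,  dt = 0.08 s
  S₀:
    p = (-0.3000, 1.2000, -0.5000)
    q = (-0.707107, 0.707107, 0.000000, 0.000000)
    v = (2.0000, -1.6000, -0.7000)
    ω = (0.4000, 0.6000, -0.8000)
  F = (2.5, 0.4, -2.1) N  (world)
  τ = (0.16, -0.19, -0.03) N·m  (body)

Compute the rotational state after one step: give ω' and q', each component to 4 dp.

ω' = (0.4747, 0.5061, -0.8696)
q' = (-0.7178, 0.6951, 0.0057, 0.0396)

gyro term ω×Iω = (0.0480, -0.0256, 0.0048)
α = I⁻¹(τ − ω×Iω) = (0.9333, -1.1743, -0.8700)
ω' = ω + α·dt = (0.4747, 0.5061, -0.8696)
2q̇ = q⊗(0,ω) = (-0.2828428, -0.2828428, 0.1414214, 0.9899498)
updated quaternion q' = (-0.7178, 0.6951, 0.0057, 0.0396)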